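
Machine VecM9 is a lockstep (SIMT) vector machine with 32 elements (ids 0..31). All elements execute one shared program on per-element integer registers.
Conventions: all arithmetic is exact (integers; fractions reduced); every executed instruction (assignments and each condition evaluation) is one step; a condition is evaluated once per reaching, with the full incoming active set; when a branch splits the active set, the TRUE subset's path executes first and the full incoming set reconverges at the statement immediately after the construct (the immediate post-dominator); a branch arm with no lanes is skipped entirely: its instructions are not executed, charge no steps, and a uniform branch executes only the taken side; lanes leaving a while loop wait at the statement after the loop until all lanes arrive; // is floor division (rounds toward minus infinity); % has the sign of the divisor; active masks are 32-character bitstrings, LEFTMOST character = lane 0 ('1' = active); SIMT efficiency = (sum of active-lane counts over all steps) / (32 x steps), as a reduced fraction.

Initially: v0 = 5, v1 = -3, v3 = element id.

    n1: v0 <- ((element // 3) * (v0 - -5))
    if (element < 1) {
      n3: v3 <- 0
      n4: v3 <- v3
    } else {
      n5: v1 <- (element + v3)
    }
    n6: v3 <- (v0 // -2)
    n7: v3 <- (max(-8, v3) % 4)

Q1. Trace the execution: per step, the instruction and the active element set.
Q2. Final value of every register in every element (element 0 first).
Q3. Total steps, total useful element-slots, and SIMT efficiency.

step 0: v0 <- ((element // 3) * (v0 - -5)) 11111111111111111111111111111111
step 1: eval (element < 1)           11111111111111111111111111111111
step 2: v3 <- 0                      10000000000000000000000000000000
step 3: v3 <- v3                     10000000000000000000000000000000
step 4: v1 <- (element + v3)         01111111111111111111111111111111
step 5: v3 <- (v0 // -2)             11111111111111111111111111111111
step 6: v3 <- (max(-8, v3) % 4)      11111111111111111111111111111111

Answer: 7 steps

v0: 0,0,0,10,10,10,20,20,20,30,30,30,40,40,40,50,50,50,60,60,60,70,70,70,80,80,80,90,90,90,100,100
v1: -3,2,4,6,8,10,12,14,16,18,20,22,24,26,28,30,32,34,36,38,40,42,44,46,48,50,52,54,56,58,60,62
v3: 0,0,0,3,3,3,0,0,0,0,0,0,0,0,0,0,0,0,0,0,0,0,0,0,0,0,0,0,0,0,0,0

steps = 7; useful = 161; efficiency = 161/224 = 23/32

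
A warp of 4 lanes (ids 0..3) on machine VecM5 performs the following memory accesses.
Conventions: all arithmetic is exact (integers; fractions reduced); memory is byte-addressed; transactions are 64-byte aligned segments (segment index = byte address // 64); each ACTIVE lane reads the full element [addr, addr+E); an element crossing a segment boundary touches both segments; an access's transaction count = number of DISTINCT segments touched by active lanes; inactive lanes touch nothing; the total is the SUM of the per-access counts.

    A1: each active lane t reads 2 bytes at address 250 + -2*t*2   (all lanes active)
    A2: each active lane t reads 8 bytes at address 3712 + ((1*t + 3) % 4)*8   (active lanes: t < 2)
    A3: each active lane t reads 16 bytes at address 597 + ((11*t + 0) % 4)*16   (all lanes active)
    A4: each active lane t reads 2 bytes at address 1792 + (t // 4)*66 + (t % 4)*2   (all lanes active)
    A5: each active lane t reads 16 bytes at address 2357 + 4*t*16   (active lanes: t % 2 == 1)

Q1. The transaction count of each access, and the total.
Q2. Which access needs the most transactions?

A1: 1 transaction
A2: 1 transaction
A3: 2 transactions
A4: 1 transaction
A5: 4 transactions

Answer: 1,1,2,1,4; total 9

Answer: A5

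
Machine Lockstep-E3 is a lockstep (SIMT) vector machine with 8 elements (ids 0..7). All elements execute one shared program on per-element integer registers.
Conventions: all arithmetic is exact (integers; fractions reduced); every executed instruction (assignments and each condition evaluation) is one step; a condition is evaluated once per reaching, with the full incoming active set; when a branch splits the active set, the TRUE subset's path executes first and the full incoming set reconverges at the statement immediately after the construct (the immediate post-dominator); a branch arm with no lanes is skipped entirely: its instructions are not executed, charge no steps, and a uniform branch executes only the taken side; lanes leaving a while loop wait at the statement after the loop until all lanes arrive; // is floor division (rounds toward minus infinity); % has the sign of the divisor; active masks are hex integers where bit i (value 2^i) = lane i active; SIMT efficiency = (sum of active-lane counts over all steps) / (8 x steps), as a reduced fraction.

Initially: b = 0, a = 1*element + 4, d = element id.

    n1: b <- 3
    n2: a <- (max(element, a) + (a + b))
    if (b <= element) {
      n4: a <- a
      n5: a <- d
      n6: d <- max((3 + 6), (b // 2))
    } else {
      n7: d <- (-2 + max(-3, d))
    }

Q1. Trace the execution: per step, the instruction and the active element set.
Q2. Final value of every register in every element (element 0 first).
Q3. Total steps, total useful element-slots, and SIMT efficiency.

step 0: b <- 3                       0xff
step 1: a <- (max(element, a) + (a + b)) 0xff
step 2: eval (b <= element)          0xff
step 3: a <- a                       0xf8
step 4: a <- d                       0xf8
step 5: d <- max((3 + 6), (b // 2))  0xf8
step 6: d <- (-2 + max(-3, d))       0x07

Answer: 7 steps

b: 3,3,3,3,3,3,3,3
a: 11,13,15,3,4,5,6,7
d: -2,-1,0,9,9,9,9,9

steps = 7; useful = 42; efficiency = 42/56 = 3/4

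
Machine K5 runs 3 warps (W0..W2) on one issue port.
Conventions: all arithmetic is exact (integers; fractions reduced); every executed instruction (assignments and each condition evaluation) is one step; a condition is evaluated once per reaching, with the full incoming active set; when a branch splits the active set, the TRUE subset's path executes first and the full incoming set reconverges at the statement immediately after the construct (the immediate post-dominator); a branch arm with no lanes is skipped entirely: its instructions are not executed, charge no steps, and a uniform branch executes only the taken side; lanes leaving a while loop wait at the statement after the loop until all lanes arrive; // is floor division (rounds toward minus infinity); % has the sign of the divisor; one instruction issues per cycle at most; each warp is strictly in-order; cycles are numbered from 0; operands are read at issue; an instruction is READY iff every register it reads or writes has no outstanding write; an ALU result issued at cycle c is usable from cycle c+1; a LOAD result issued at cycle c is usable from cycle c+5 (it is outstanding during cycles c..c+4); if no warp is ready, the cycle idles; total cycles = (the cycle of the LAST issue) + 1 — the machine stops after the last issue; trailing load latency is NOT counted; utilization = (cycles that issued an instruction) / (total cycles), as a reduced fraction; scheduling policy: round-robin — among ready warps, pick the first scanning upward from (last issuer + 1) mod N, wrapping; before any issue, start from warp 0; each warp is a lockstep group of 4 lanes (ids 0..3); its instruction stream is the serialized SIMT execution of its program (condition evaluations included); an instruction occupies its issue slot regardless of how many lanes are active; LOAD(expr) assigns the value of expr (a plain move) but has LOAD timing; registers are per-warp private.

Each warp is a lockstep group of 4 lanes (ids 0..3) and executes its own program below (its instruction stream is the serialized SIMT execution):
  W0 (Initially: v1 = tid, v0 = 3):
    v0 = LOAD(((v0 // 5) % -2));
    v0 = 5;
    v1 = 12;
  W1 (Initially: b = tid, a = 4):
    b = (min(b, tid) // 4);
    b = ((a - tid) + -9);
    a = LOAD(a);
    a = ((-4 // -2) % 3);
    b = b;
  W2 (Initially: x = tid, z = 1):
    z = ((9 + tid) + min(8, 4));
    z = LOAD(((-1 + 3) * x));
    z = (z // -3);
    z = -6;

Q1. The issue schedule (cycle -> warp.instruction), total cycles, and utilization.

cycle 0: W0.I0
cycle 1: W1.I0
cycle 2: W2.I0
cycle 3: W1.I1
cycle 4: W2.I1
cycle 5: W0.I1
cycle 6: W1.I2
cycle 7: W0.I2
cycle 8: idle
cycle 9: W2.I2
cycle 10: W2.I3
cycle 11: W1.I3
cycle 12: W1.I4

Answer: 13 cycles, utilization 12/13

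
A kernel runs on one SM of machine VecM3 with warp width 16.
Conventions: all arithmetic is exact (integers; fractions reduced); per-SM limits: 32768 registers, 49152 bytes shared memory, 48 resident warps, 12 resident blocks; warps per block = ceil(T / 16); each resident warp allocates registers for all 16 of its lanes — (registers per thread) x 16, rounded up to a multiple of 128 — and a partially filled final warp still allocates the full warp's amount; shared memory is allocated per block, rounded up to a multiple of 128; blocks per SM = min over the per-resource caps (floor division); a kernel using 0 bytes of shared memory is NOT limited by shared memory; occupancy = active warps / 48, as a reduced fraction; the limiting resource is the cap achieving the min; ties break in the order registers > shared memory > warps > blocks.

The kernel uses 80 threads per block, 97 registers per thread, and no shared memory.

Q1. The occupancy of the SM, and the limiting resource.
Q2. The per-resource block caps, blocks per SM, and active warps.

Answer: occupancy 5/16, limited by registers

registers: 3 blocks
shared memory: no limit (kernel uses none)
warps: 9 blocks
blocks: 12 blocks

Answer: 3 blocks, 15 active warps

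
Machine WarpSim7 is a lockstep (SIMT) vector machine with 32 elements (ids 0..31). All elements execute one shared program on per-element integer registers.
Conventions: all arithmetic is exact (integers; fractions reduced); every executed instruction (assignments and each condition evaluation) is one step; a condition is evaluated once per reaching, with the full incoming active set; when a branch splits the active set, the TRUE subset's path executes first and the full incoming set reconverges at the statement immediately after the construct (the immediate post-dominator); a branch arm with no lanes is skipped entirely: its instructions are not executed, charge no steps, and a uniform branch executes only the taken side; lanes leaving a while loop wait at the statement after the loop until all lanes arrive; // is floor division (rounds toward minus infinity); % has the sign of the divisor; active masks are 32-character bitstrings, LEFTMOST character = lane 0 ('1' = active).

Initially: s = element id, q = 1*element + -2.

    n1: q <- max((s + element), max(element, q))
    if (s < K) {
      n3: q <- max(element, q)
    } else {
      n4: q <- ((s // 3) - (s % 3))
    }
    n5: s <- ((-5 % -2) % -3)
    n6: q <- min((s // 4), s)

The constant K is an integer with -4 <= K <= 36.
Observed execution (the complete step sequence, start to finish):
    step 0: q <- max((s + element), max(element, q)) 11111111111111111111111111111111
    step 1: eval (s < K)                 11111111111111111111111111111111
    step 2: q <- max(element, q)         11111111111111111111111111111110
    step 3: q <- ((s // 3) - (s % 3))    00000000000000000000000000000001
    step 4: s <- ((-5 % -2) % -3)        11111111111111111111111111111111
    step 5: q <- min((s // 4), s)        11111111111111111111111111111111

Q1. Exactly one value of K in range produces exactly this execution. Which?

Answer: K = 31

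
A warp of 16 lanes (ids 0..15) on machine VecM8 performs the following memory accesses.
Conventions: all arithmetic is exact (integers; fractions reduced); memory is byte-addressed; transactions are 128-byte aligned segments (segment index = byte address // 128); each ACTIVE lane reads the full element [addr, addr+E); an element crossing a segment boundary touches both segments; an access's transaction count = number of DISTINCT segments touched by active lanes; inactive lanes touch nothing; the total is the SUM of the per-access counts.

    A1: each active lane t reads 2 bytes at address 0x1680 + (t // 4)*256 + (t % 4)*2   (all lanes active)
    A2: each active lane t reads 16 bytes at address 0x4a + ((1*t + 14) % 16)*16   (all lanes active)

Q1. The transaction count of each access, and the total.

A1: 4 transactions
A2: 3 transactions

Answer: 4,3; total 7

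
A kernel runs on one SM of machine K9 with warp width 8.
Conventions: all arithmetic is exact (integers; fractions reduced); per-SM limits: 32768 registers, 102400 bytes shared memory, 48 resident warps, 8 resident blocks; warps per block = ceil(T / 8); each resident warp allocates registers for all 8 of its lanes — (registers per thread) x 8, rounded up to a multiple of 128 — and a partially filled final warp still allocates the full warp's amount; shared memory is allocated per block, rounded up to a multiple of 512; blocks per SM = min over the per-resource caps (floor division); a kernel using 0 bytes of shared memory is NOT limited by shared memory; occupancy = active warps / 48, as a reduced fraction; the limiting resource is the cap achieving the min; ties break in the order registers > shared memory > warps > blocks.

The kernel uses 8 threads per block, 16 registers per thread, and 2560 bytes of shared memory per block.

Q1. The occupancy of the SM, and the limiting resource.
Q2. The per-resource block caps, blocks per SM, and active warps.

Answer: occupancy 1/6, limited by blocks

registers: 256 blocks
shared memory: 40 blocks
warps: 48 blocks
blocks: 8 blocks

Answer: 8 blocks, 8 active warps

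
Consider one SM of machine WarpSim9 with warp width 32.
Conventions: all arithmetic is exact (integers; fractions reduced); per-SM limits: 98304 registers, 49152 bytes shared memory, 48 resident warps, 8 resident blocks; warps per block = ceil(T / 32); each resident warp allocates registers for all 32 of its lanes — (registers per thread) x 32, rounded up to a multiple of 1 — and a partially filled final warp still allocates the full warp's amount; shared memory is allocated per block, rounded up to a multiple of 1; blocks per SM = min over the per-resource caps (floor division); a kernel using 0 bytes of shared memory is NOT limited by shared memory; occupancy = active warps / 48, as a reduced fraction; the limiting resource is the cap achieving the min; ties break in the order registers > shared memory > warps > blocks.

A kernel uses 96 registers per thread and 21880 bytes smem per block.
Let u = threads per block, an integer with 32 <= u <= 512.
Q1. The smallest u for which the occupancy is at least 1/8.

Answer: u = 65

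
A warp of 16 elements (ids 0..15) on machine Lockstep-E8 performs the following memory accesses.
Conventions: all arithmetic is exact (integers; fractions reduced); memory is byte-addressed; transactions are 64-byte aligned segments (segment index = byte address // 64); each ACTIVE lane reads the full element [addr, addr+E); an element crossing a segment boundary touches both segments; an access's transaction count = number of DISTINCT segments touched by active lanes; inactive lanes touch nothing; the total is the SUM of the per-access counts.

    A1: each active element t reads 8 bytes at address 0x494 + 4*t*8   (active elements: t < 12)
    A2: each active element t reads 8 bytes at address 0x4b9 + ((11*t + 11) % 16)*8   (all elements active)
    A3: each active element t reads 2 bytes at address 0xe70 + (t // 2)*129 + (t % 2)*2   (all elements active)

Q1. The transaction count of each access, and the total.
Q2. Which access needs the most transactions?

A1: 6 transactions
A2: 3 transactions
A3: 8 transactions

Answer: 6,3,8; total 17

Answer: A3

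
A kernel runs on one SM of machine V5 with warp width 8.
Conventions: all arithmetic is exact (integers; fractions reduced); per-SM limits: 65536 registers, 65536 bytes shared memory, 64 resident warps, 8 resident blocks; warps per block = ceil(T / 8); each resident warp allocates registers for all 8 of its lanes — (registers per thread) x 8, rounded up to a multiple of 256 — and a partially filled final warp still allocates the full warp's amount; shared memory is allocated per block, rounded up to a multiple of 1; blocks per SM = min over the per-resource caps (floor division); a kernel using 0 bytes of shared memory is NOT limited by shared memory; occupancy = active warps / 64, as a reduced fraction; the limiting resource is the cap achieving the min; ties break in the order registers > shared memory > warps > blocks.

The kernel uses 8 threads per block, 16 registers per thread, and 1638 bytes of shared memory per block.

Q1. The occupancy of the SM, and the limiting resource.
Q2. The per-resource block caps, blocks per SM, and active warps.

Answer: occupancy 1/8, limited by blocks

registers: 256 blocks
shared memory: 40 blocks
warps: 64 blocks
blocks: 8 blocks

Answer: 8 blocks, 8 active warps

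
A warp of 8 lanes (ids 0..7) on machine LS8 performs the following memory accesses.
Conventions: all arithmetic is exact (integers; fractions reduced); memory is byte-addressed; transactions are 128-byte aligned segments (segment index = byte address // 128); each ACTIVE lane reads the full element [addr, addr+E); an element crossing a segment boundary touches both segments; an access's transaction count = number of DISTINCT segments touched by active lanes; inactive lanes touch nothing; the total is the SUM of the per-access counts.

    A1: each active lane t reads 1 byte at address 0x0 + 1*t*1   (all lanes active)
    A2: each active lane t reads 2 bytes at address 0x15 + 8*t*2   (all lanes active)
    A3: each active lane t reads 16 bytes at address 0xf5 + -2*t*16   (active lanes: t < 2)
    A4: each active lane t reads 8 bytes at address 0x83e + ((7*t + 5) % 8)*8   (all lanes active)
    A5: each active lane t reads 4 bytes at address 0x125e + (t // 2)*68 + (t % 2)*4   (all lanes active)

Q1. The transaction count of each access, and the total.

A1: 1 transaction
A2: 2 transactions
A3: 2 transactions
A4: 1 transaction
A5: 3 transactions

Answer: 1,2,2,1,3; total 9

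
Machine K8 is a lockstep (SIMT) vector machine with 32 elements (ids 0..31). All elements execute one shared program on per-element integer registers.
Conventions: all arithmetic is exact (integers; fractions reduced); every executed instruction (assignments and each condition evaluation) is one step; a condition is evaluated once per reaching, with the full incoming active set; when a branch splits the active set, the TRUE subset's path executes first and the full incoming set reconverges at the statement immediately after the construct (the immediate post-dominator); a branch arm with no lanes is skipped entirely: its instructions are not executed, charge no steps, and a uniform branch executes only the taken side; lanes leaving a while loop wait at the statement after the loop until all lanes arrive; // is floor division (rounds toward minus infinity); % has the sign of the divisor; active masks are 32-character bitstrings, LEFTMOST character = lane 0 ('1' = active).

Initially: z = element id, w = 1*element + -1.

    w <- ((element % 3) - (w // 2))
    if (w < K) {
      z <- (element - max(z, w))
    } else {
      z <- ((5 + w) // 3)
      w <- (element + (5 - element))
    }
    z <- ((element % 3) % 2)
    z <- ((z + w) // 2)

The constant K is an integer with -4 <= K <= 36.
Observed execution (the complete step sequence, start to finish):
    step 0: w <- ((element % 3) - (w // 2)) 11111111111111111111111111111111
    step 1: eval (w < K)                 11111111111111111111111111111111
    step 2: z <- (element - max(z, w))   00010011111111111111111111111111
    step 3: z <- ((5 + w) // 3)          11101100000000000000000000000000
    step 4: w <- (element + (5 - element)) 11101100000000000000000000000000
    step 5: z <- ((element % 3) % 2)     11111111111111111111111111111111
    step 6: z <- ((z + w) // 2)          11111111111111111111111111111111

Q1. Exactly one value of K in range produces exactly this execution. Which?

Answer: K = 0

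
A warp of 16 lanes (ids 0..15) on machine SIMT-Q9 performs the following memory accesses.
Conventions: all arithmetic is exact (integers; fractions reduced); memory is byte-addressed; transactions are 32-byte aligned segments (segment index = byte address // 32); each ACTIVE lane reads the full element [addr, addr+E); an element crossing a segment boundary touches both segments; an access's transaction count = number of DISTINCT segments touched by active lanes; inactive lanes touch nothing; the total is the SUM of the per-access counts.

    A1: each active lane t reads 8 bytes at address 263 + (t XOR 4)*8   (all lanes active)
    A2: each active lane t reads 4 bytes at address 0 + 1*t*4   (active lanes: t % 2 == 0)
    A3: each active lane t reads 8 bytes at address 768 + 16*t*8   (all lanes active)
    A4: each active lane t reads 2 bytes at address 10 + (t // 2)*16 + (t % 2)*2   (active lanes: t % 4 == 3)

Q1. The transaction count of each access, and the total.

A1: 5 transactions
A2: 2 transactions
A3: 16 transactions
A4: 4 transactions

Answer: 5,2,16,4; total 27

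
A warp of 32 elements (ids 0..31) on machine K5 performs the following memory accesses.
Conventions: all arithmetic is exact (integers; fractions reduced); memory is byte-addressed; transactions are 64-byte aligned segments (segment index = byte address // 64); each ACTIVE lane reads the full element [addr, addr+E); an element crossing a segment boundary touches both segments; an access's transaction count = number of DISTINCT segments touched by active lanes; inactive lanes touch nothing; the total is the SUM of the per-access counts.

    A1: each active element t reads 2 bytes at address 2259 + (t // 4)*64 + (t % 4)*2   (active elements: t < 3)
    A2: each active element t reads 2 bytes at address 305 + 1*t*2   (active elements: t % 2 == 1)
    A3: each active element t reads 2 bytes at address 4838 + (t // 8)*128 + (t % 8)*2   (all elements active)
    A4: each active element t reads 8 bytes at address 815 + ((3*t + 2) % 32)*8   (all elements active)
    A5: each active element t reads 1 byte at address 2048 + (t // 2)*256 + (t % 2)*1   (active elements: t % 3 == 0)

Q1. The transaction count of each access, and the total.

A1: 1 transaction
A2: 2 transactions
A3: 4 transactions
A4: 5 transactions
A5: 11 transactions

Answer: 1,2,4,5,11; total 23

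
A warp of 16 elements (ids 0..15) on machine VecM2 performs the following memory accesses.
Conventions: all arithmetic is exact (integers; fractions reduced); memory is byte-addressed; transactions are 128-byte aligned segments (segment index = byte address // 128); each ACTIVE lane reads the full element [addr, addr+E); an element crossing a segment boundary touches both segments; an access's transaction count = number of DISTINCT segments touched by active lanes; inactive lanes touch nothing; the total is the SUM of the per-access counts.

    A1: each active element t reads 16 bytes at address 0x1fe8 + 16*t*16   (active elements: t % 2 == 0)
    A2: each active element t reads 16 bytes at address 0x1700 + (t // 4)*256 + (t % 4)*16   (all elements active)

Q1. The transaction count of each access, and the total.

A1: 8 transactions
A2: 4 transactions

Answer: 8,4; total 12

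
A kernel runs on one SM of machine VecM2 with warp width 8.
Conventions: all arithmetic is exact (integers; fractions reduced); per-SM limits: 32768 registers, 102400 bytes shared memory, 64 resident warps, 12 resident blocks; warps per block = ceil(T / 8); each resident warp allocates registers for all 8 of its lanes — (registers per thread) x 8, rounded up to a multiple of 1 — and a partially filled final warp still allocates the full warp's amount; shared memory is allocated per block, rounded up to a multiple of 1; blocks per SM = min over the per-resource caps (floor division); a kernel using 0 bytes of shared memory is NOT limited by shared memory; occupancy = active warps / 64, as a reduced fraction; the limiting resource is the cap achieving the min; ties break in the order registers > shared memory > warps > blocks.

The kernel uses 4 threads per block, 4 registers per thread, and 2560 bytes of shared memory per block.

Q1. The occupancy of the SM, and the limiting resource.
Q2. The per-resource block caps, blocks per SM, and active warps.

Answer: occupancy 3/16, limited by blocks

registers: 1024 blocks
shared memory: 40 blocks
warps: 64 blocks
blocks: 12 blocks

Answer: 12 blocks, 12 active warps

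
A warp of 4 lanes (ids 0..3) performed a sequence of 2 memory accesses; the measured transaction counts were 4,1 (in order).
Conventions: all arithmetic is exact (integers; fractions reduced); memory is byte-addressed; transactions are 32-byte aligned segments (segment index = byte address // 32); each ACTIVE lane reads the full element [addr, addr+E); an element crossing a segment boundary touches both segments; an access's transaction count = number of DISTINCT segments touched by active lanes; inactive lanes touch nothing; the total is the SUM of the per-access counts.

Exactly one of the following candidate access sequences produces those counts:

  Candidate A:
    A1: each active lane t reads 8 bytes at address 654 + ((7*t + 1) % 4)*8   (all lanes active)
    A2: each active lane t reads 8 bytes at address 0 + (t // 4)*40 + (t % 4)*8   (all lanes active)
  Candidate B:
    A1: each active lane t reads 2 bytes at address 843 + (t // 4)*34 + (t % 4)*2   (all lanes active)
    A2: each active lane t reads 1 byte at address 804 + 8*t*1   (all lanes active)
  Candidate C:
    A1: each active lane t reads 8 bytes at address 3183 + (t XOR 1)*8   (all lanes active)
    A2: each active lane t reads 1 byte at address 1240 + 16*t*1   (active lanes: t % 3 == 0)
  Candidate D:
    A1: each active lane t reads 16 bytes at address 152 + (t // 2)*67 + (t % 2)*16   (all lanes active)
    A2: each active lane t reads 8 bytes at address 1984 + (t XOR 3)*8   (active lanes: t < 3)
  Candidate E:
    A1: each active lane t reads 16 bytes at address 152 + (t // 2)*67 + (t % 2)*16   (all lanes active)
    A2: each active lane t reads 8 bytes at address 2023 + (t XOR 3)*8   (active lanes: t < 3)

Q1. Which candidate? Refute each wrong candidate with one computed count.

A: A1 gives 2 transactions, not 4
B: A1 gives 1 transaction, not 4
C: A1 gives 2 transactions, not 4
E: A2 gives 2 transactions, not 1
D: all counts match (4,1)

Answer: D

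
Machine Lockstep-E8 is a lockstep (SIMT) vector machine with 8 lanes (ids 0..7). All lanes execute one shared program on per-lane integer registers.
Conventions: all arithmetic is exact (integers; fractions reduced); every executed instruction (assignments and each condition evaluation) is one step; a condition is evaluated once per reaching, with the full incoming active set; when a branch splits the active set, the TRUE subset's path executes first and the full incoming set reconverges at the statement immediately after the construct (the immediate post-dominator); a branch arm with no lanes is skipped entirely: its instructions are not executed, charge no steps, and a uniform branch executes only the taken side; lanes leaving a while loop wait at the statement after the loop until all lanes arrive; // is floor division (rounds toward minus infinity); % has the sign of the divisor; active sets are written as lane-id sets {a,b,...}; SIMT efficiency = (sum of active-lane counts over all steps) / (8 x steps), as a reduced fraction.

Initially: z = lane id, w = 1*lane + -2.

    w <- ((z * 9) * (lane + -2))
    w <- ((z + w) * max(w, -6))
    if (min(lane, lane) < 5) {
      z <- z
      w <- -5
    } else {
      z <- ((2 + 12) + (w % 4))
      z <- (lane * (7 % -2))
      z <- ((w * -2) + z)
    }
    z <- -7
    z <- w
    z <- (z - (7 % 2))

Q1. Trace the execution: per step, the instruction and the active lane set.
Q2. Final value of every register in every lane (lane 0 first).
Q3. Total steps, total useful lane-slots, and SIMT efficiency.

step 0: w <- ((z * 9) * (lane + -2)) {0,1,2,3,4,5,6,7}
step 1: w <- ((z + w) * max(w, -6))  {0,1,2,3,4,5,6,7}
step 2: eval (min(lane, lane) < 5)   {0,1,2,3,4,5,6,7}
step 3: z <- z                       {0,1,2,3,4}
step 4: w <- -5                      {0,1,2,3,4}
step 5: z <- ((2 + 12) + (w % 4))    {5,6,7}
step 6: z <- (lane * (7 % -2))       {5,6,7}
step 7: z <- ((w * -2) + z)          {5,6,7}
step 8: z <- -7                      {0,1,2,3,4,5,6,7}
step 9: z <- w                       {0,1,2,3,4,5,6,7}
step 10: z <- (z - (7 % 2))           {0,1,2,3,4,5,6,7}

Answer: 11 steps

z: -6,-6,-6,-6,-6,18899,47951,101429
w: -5,-5,-5,-5,-5,18900,47952,101430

steps = 11; useful = 67; efficiency = 67/88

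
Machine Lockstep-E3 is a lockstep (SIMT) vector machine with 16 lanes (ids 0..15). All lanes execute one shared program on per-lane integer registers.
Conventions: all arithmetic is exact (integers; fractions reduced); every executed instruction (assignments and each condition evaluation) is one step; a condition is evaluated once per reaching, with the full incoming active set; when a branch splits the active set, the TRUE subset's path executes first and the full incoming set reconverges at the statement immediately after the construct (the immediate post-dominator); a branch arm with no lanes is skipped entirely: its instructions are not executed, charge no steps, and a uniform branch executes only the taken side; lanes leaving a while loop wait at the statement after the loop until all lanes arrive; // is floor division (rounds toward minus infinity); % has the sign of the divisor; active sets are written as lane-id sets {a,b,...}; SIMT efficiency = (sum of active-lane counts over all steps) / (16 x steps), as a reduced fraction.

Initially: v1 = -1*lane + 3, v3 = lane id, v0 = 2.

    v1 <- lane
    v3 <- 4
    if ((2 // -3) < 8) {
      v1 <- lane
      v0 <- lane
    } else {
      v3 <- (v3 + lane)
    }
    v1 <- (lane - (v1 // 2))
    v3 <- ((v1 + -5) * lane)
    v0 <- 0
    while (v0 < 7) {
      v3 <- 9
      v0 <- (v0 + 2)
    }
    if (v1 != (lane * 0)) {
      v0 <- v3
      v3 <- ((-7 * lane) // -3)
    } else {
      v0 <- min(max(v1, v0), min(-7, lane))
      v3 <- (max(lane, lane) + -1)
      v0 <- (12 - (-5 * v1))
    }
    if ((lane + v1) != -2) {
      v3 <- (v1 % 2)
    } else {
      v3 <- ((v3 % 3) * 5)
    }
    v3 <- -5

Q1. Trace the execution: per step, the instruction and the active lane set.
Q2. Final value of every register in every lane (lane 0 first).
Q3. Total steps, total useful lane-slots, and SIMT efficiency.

step 0: v1 <- lane                   {0,1,2,3,4,5,6,7,8,9,10,11,12,13,14,15}
step 1: v3 <- 4                      {0,1,2,3,4,5,6,7,8,9,10,11,12,13,14,15}
step 2: eval ((2 // -3) < 8)         {0,1,2,3,4,5,6,7,8,9,10,11,12,13,14,15}
step 3: v1 <- lane                   {0,1,2,3,4,5,6,7,8,9,10,11,12,13,14,15}
step 4: v0 <- lane                   {0,1,2,3,4,5,6,7,8,9,10,11,12,13,14,15}
step 5: v1 <- (lane - (v1 // 2))     {0,1,2,3,4,5,6,7,8,9,10,11,12,13,14,15}
step 6: v3 <- ((v1 + -5) * lane)     {0,1,2,3,4,5,6,7,8,9,10,11,12,13,14,15}
step 7: v0 <- 0                      {0,1,2,3,4,5,6,7,8,9,10,11,12,13,14,15}
step 8: eval (v0 < 7)                {0,1,2,3,4,5,6,7,8,9,10,11,12,13,14,15}
step 9: v3 <- 9                      {0,1,2,3,4,5,6,7,8,9,10,11,12,13,14,15}
step 10: v0 <- (v0 + 2)               {0,1,2,3,4,5,6,7,8,9,10,11,12,13,14,15}
step 11: eval (v0 < 7)                {0,1,2,3,4,5,6,7,8,9,10,11,12,13,14,15}
step 12: v3 <- 9                      {0,1,2,3,4,5,6,7,8,9,10,11,12,13,14,15}
step 13: v0 <- (v0 + 2)               {0,1,2,3,4,5,6,7,8,9,10,11,12,13,14,15}
step 14: eval (v0 < 7)                {0,1,2,3,4,5,6,7,8,9,10,11,12,13,14,15}
step 15: v3 <- 9                      {0,1,2,3,4,5,6,7,8,9,10,11,12,13,14,15}
step 16: v0 <- (v0 + 2)               {0,1,2,3,4,5,6,7,8,9,10,11,12,13,14,15}
step 17: eval (v0 < 7)                {0,1,2,3,4,5,6,7,8,9,10,11,12,13,14,15}
step 18: v3 <- 9                      {0,1,2,3,4,5,6,7,8,9,10,11,12,13,14,15}
step 19: v0 <- (v0 + 2)               {0,1,2,3,4,5,6,7,8,9,10,11,12,13,14,15}
step 20: eval (v0 < 7)                {0,1,2,3,4,5,6,7,8,9,10,11,12,13,14,15}
step 21: eval (v1 != (lane * 0))      {0,1,2,3,4,5,6,7,8,9,10,11,12,13,14,15}
step 22: v0 <- v3                     {1,2,3,4,5,6,7,8,9,10,11,12,13,14,15}
step 23: v3 <- ((-7 * lane) // -3)    {1,2,3,4,5,6,7,8,9,10,11,12,13,14,15}
step 24: v0 <- min(max(v1, v0), min(-7, lane)) {0}
step 25: v3 <- (max(lane, lane) + -1) {0}
step 26: v0 <- (12 - (-5 * v1))       {0}
step 27: eval ((lane + v1) != -2)     {0,1,2,3,4,5,6,7,8,9,10,11,12,13,14,15}
step 28: v3 <- (v1 % 2)               {0,1,2,3,4,5,6,7,8,9,10,11,12,13,14,15}
step 29: v3 <- -5                     {0,1,2,3,4,5,6,7,8,9,10,11,12,13,14,15}

Answer: 30 steps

v1: 0,1,1,2,2,3,3,4,4,5,5,6,6,7,7,8
v3: -5,-5,-5,-5,-5,-5,-5,-5,-5,-5,-5,-5,-5,-5,-5,-5
v0: 12,9,9,9,9,9,9,9,9,9,9,9,9,9,9,9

steps = 30; useful = 433; efficiency = 433/480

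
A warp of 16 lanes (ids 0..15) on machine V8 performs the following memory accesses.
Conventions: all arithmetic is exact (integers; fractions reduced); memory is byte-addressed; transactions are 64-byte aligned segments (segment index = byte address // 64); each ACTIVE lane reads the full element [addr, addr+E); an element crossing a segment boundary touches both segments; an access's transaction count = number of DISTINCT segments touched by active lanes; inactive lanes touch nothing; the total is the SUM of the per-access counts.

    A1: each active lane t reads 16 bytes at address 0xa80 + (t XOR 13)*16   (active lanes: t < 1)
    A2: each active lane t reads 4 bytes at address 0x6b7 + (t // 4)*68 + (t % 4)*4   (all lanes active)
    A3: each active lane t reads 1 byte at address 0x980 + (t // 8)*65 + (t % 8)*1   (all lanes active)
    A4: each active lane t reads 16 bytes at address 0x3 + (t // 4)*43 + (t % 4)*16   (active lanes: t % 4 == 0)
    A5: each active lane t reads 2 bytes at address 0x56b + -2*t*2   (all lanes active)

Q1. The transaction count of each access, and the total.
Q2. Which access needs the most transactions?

A1: 1 transaction
A2: 5 transactions
A3: 2 transactions
A4: 3 transactions
A5: 2 transactions

Answer: 1,5,2,3,2; total 13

Answer: A2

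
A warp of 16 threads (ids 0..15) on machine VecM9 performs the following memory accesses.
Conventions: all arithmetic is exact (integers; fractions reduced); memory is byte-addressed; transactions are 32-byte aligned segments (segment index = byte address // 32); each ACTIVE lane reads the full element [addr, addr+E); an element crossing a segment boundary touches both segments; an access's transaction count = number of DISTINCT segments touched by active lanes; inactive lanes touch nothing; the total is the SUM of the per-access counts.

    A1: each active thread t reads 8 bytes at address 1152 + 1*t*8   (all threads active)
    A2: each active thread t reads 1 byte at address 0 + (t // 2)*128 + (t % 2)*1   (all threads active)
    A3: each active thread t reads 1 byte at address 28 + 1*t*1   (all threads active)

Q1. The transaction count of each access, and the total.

A1: 4 transactions
A2: 8 transactions
A3: 2 transactions

Answer: 4,8,2; total 14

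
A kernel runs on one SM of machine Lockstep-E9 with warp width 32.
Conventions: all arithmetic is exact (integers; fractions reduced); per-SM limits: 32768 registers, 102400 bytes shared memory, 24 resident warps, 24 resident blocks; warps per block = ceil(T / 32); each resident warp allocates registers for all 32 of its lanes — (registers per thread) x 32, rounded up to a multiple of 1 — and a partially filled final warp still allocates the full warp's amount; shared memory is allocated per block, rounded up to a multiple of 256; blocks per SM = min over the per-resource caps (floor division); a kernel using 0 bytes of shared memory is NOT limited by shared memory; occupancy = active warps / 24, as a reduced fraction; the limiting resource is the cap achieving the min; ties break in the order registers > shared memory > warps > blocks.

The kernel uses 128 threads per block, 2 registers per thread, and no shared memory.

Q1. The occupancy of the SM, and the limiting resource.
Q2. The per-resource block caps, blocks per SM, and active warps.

Answer: occupancy 1, limited by warps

registers: 128 blocks
shared memory: no limit (kernel uses none)
warps: 6 blocks
blocks: 24 blocks

Answer: 6 blocks, 24 active warps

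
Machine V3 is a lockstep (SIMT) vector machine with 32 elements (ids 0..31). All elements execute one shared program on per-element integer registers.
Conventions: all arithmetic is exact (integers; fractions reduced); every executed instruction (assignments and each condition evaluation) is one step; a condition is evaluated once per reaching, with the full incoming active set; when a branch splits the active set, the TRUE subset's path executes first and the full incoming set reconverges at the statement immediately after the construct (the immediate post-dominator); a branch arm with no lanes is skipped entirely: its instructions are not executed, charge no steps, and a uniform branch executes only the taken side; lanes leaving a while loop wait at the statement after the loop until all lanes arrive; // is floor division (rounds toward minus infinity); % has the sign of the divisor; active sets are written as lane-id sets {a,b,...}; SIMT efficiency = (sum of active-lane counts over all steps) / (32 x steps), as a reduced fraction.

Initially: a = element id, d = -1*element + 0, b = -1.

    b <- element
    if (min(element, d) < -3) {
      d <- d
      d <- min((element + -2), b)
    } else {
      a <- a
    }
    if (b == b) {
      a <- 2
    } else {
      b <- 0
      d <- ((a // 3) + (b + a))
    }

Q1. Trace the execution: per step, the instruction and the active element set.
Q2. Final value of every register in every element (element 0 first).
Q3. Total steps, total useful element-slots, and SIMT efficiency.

step 0: b <- element                 {0,1,2,3,4,5,6,7,8,9,10,11,12,13,14,15,16,17,18,19,20,21,22,23,24,25,26,27,28,29,30,31}
step 1: eval (min(element, d) < -3)  {0,1,2,3,4,5,6,7,8,9,10,11,12,13,14,15,16,17,18,19,20,21,22,23,24,25,26,27,28,29,30,31}
step 2: d <- d                       {4,5,6,7,8,9,10,11,12,13,14,15,16,17,18,19,20,21,22,23,24,25,26,27,28,29,30,31}
step 3: d <- min((element + -2), b)  {4,5,6,7,8,9,10,11,12,13,14,15,16,17,18,19,20,21,22,23,24,25,26,27,28,29,30,31}
step 4: a <- a                       {0,1,2,3}
step 5: eval (b == b)                {0,1,2,3,4,5,6,7,8,9,10,11,12,13,14,15,16,17,18,19,20,21,22,23,24,25,26,27,28,29,30,31}
step 6: a <- 2                       {0,1,2,3,4,5,6,7,8,9,10,11,12,13,14,15,16,17,18,19,20,21,22,23,24,25,26,27,28,29,30,31}

Answer: 7 steps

a: 2,2,2,2,2,2,2,2,2,2,2,2,2,2,2,2,2,2,2,2,2,2,2,2,2,2,2,2,2,2,2,2
d: 0,-1,-2,-3,2,3,4,5,6,7,8,9,10,11,12,13,14,15,16,17,18,19,20,21,22,23,24,25,26,27,28,29
b: 0,1,2,3,4,5,6,7,8,9,10,11,12,13,14,15,16,17,18,19,20,21,22,23,24,25,26,27,28,29,30,31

steps = 7; useful = 188; efficiency = 188/224 = 47/56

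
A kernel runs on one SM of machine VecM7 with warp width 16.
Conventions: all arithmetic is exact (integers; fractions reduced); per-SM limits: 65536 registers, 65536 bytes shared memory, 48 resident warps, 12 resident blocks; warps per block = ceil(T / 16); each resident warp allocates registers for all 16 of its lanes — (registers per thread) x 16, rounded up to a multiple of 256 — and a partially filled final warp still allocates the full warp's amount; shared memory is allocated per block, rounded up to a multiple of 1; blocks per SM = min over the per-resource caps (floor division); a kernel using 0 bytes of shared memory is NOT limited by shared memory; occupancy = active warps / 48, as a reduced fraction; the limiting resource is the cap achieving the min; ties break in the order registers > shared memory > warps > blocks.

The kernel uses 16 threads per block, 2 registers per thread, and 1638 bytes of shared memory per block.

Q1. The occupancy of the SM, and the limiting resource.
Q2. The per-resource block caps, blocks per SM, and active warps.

Answer: occupancy 1/4, limited by blocks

registers: 256 blocks
shared memory: 40 blocks
warps: 48 blocks
blocks: 12 blocks

Answer: 12 blocks, 12 active warps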